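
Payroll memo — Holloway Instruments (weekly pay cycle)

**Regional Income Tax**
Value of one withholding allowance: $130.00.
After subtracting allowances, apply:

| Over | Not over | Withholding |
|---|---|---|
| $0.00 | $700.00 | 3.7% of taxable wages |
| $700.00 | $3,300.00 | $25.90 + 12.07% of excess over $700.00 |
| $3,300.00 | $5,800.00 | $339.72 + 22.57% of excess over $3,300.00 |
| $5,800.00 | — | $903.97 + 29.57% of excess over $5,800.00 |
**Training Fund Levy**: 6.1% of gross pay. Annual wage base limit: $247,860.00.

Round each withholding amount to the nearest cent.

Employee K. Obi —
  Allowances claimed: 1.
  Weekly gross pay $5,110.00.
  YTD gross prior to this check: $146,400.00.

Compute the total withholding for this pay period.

$1,030.61

Regional Income Tax: taxable = $5,110.00 − 1×$130.00 = $4,980.00
  $339.72 + 22.57% × ($4,980.00 − $3,300.00) = $339.72 + 22.57% × $1,680.00 = $718.90
Training Fund Levy: 6.1% × $5,110.00 = $311.71
Total: $718.90 + $311.71 = $1,030.61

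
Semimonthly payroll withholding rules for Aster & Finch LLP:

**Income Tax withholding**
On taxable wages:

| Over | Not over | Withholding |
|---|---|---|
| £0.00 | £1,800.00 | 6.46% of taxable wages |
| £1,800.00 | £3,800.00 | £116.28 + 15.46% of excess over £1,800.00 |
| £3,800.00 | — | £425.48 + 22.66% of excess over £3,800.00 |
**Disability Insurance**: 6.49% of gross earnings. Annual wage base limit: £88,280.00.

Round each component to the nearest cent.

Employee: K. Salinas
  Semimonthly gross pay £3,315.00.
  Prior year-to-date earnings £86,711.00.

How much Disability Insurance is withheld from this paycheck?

Disability Insurance: cap £88,280.00 − YTD £86,711.00 = £1,569.00 subject; 6.49% × £1,569.00 = £101.83

£101.83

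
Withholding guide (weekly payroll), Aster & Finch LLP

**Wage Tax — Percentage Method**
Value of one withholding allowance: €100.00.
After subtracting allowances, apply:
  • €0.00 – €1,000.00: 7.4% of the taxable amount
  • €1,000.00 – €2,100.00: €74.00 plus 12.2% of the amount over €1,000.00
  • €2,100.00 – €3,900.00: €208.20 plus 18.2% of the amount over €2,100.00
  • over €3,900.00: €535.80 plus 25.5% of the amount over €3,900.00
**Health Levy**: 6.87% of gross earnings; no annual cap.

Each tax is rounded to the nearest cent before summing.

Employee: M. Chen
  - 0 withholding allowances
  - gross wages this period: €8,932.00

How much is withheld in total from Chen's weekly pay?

€2,432.59

Wage Tax: taxable = €8,932.00
  €535.80 + 25.5% × (€8,932.00 − €3,900.00) = €535.80 + 25.5% × €5,032.00 = €1,818.96
Health Levy: 6.87% × €8,932.00 = €613.63
Total: €1,818.96 + €613.63 = €2,432.59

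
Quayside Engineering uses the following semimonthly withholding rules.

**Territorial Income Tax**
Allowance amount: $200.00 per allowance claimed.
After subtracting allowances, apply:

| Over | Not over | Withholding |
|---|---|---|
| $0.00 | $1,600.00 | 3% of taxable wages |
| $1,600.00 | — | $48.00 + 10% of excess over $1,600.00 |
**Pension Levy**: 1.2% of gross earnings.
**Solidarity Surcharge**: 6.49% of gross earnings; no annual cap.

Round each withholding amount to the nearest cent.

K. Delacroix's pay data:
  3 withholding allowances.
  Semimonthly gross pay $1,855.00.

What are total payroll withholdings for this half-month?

Territorial Income Tax: taxable = $1,855.00 − 3×$200.00 = $1,255.00
  3% × $1,255.00 = $37.65
Pension Levy: 1.2% × $1,855.00 = $22.26
Solidarity Surcharge: 6.49% × $1,855.00 = $120.39
Total: $37.65 + $22.26 + $120.39 = $180.30

$180.30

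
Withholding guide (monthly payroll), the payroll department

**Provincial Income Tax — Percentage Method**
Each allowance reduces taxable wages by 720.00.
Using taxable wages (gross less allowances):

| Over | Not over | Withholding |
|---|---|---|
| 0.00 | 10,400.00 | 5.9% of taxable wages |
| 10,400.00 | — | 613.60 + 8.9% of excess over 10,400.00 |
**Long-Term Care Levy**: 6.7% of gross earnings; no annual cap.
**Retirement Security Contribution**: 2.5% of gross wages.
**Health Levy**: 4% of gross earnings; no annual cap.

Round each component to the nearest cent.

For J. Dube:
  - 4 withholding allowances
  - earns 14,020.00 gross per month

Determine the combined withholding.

2,530.10

Provincial Income Tax: taxable = 14,020.00 − 4×720.00 = 11,140.00
  613.60 + 8.9% × (11,140.00 − 10,400.00) = 613.60 + 8.9% × 740.00 = 679.46
Long-Term Care Levy: 6.7% × 14,020.00 = 939.34
Retirement Security Contribution: 2.5% × 14,020.00 = 350.50
Health Levy: 4% × 14,020.00 = 560.80
Total: 679.46 + 939.34 + 350.50 + 560.80 = 2,530.10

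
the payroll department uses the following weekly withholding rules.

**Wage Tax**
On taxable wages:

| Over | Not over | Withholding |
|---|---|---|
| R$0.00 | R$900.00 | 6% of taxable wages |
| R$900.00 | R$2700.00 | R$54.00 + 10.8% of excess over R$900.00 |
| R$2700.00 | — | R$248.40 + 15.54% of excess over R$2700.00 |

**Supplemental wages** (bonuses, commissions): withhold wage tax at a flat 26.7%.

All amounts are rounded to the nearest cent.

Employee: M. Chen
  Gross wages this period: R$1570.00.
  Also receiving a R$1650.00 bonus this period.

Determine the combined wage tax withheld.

R$566.91

Wage Tax: taxable = R$1570.00
  R$54.00 + 10.8% × (R$1570.00 − R$900.00) = R$54.00 + 10.8% × R$670.00 = R$126.36
Supplemental (26.7% flat on bonus): 26.7% × R$1650.00 = R$440.55
Total wage tax: R$126.36 + R$440.55 = R$566.91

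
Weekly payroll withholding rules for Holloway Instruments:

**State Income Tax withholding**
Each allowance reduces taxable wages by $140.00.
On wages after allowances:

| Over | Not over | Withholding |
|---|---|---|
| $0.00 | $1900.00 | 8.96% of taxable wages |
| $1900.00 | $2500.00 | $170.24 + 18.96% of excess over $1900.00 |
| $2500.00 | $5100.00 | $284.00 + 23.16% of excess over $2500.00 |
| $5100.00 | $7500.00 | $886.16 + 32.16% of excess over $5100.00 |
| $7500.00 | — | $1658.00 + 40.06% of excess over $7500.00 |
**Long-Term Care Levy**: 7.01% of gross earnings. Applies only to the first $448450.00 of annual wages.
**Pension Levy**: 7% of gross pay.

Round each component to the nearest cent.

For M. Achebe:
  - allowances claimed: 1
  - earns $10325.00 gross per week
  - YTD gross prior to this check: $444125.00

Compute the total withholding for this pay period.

$3759.54

State Income Tax: taxable = $10325.00 − 1×$140.00 = $10185.00
  $1658.00 + 40.06% × ($10185.00 − $7500.00) = $1658.00 + 40.06% × $2685.00 = $2733.61
Long-Term Care Levy: cap $448450.00 − YTD $444125.00 = $4325.00 subject; 7.01% × $4325.00 = $303.18
Pension Levy: 7% × $10325.00 = $722.75
Total: $2733.61 + $303.18 + $722.75 = $3759.54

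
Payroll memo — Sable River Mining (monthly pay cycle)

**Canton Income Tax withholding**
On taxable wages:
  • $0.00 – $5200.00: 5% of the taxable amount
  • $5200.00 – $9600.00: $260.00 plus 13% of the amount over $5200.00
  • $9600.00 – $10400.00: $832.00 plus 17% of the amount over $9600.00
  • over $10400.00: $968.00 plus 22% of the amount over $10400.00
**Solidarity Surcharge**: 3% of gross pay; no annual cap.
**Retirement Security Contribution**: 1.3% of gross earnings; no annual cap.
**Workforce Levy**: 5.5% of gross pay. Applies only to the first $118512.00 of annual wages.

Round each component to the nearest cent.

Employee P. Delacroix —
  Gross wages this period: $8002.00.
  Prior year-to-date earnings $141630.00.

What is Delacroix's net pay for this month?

$7033.65

Canton Income Tax: taxable = $8002.00
  $260.00 + 13% × ($8002.00 − $5200.00) = $260.00 + 13% × $2802.00 = $624.26
Solidarity Surcharge: 3% × $8002.00 = $240.06
Retirement Security Contribution: 1.3% × $8002.00 = $104.03
Workforce Levy: YTD $141630.00 ≥ cap $118512.00 → $0.00
Total withheld: $624.26 + $240.06 + $104.03 + $0.00 = $968.35
Net pay: $8002.00 − $968.35 = $7033.65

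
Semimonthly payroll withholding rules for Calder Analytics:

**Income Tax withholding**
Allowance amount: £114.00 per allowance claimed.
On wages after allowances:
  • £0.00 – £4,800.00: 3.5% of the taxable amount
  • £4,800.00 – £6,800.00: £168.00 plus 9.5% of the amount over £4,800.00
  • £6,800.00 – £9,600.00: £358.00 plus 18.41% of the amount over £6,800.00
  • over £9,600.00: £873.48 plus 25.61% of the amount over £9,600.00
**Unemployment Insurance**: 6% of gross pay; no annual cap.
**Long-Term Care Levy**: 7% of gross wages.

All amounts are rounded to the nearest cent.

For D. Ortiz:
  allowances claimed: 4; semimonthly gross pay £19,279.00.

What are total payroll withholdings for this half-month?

£5,741.76

Income Tax: taxable = £19,279.00 − 4×£114.00 = £18,823.00
  £873.48 + 25.61% × (£18,823.00 − £9,600.00) = £873.48 + 25.61% × £9,223.00 = £3,235.49
Unemployment Insurance: 6% × £19,279.00 = £1,156.74
Long-Term Care Levy: 7% × £19,279.00 = £1,349.53
Total: £3,235.49 + £1,156.74 + £1,349.53 = £5,741.76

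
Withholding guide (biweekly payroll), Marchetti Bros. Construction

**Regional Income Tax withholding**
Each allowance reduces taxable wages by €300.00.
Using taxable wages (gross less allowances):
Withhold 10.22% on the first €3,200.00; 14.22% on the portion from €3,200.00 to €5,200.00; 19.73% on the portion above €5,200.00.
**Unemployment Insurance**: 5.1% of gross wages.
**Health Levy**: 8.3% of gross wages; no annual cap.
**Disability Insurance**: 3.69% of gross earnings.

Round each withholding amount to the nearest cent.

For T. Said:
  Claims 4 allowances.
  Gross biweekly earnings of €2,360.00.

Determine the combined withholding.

€521.87

Regional Income Tax: taxable = €2,360.00 − 4×€300.00 = €1,160.00
  10.22% × €1,160.00 = €118.55
Unemployment Insurance: 5.1% × €2,360.00 = €120.36
Health Levy: 8.3% × €2,360.00 = €195.88
Disability Insurance: 3.69% × €2,360.00 = €87.08
Total: €118.55 + €120.36 + €195.88 + €87.08 = €521.87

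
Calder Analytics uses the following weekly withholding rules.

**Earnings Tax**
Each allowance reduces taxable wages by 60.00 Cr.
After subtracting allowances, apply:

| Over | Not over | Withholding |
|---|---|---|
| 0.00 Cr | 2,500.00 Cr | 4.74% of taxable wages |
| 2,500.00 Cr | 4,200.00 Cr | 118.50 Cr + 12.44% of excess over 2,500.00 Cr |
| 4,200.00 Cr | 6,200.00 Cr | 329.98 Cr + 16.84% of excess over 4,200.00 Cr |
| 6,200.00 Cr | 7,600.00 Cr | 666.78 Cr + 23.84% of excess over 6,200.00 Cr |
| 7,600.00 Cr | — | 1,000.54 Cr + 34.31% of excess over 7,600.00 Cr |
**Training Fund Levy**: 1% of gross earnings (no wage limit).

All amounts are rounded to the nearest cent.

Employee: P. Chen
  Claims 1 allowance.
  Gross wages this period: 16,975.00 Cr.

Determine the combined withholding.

4,366.27 Cr

Earnings Tax: taxable = 16,975.00 Cr − 1×60.00 Cr = 16,915.00 Cr
  1,000.54 Cr + 34.31% × (16,915.00 Cr − 7,600.00 Cr) = 1,000.54 Cr + 34.31% × 9,315.00 Cr = 4,196.52 Cr
Training Fund Levy: 1% × 16,975.00 Cr = 169.75 Cr
Total: 4,196.52 Cr + 169.75 Cr = 4,366.27 Cr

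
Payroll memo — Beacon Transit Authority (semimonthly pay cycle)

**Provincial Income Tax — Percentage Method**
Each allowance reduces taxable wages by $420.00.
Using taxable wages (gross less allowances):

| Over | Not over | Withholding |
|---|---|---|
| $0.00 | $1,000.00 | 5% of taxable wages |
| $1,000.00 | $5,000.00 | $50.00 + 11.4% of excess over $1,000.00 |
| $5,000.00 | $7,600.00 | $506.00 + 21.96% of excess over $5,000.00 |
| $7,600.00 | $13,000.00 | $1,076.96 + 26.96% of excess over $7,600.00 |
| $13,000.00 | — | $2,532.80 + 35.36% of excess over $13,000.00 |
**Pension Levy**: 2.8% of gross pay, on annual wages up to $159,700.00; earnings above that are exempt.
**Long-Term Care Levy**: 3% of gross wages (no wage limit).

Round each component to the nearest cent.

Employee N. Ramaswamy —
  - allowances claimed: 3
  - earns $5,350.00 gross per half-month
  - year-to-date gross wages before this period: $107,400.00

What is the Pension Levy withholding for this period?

Pension Levy: 2.8% × $5,350.00 = $149.80

$149.80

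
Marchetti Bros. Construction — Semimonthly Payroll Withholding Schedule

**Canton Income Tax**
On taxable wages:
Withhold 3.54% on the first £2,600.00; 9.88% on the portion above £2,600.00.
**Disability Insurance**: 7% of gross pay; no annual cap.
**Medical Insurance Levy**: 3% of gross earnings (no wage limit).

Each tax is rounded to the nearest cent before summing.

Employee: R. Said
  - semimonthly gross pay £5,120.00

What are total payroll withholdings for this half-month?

Canton Income Tax: taxable = £5,120.00
  £92.04 + 9.88% × (£5,120.00 − £2,600.00) = £92.04 + 9.88% × £2,520.00 = £341.02
Disability Insurance: 7% × £5,120.00 = £358.40
Medical Insurance Levy: 3% × £5,120.00 = £153.60
Total: £341.02 + £358.40 + £153.60 = £853.02

£853.02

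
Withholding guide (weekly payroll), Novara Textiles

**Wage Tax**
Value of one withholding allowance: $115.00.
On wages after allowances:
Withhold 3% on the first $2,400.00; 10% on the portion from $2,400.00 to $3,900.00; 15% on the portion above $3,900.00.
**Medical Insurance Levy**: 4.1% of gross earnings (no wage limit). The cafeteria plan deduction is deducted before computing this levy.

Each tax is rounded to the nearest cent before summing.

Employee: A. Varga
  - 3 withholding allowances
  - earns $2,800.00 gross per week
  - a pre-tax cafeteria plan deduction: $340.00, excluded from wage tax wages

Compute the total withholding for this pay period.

Wage Tax: taxable = $2,800.00 − $340.00 − 3×$115.00 = $2,115.00
  3% × $2,115.00 = $63.45
Medical Insurance Levy: 4.1% × $2,460.00 = $100.86
Total: $63.45 + $100.86 = $164.31

$164.31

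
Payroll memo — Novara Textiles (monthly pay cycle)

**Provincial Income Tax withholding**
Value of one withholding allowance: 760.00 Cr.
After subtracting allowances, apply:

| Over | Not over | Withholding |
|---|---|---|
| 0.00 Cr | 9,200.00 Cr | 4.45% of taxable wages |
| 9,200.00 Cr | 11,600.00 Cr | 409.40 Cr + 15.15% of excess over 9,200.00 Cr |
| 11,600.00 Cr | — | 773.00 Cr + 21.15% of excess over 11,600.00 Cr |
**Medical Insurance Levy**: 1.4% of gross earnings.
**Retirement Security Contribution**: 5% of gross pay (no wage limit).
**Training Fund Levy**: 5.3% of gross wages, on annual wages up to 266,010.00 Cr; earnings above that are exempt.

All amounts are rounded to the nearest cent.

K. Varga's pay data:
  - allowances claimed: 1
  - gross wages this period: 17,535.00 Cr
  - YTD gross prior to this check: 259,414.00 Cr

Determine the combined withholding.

3,339.34 Cr

Provincial Income Tax: taxable = 17,535.00 Cr − 1×760.00 Cr = 16,775.00 Cr
  773.00 Cr + 21.15% × (16,775.00 Cr − 11,600.00 Cr) = 773.00 Cr + 21.15% × 5,175.00 Cr = 1,867.51 Cr
Medical Insurance Levy: 1.4% × 17,535.00 Cr = 245.49 Cr
Retirement Security Contribution: 5% × 17,535.00 Cr = 876.75 Cr
Training Fund Levy: cap 266,010.00 Cr − YTD 259,414.00 Cr = 6,596.00 Cr subject; 5.3% × 6,596.00 Cr = 349.59 Cr
Total: 1,867.51 Cr + 245.49 Cr + 876.75 Cr + 349.59 Cr = 3,339.34 Cr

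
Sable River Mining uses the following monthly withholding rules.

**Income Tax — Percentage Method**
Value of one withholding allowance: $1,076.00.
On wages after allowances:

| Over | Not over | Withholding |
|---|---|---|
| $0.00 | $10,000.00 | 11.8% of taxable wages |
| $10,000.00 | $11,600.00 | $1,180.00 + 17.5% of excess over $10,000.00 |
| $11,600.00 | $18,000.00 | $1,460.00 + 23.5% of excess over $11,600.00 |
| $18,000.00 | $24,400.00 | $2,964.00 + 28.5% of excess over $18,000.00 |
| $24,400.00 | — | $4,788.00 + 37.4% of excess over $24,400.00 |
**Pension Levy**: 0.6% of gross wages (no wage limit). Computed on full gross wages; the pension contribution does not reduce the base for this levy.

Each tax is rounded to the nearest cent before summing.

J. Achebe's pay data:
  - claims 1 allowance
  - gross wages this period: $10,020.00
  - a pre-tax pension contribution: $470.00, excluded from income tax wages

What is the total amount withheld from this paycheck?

Income Tax: taxable = $10,020.00 − $470.00 − 1×$1,076.00 = $8,474.00
  11.8% × $8,474.00 = $999.93
Pension Levy: 0.6% × $10,020.00 = $60.12
Total: $999.93 + $60.12 = $1,060.05

$1,060.05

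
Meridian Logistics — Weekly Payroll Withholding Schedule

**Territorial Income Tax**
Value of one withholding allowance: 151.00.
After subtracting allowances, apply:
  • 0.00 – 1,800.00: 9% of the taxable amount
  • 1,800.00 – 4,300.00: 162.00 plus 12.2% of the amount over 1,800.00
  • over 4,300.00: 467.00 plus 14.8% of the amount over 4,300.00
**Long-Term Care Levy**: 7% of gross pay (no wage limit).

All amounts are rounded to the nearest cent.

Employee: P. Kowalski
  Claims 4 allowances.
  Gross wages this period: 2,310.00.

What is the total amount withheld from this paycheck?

Territorial Income Tax: taxable = 2,310.00 − 4×151.00 = 1,706.00
  9% × 1,706.00 = 153.54
Long-Term Care Levy: 7% × 2,310.00 = 161.70
Total: 153.54 + 161.70 = 315.24

315.24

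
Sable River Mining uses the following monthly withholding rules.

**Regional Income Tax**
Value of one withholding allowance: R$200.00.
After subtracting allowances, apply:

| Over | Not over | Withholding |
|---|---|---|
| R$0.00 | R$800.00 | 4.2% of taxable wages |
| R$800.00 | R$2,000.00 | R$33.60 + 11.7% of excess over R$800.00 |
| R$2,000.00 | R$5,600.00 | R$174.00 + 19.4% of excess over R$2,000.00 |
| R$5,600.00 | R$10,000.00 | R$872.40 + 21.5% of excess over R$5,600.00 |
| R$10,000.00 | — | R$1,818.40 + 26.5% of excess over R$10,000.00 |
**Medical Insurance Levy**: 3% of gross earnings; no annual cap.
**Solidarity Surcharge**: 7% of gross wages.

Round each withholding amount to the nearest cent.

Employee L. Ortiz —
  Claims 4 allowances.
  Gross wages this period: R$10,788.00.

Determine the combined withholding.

Regional Income Tax: taxable = R$10,788.00 − 4×R$200.00 = R$9,988.00
  R$872.40 + 21.5% × (R$9,988.00 − R$5,600.00) = R$872.40 + 21.5% × R$4,388.00 = R$1,815.82
Medical Insurance Levy: 3% × R$10,788.00 = R$323.64
Solidarity Surcharge: 7% × R$10,788.00 = R$755.16
Total: R$1,815.82 + R$323.64 + R$755.16 = R$2,894.62

R$2,894.62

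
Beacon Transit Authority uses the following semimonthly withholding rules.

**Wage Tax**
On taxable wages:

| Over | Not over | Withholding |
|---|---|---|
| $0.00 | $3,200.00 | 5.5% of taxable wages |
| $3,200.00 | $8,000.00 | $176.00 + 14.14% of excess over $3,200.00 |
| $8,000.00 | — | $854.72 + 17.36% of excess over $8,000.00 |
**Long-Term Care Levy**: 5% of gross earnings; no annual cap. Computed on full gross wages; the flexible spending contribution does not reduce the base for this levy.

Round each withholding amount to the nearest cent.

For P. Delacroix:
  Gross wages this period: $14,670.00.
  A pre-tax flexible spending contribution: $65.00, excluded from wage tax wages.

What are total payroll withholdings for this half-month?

Wage Tax: taxable = $14,670.00 − $65.00 = $14,605.00
  $854.72 + 17.36% × ($14,605.00 − $8,000.00) = $854.72 + 17.36% × $6,605.00 = $2,001.35
Long-Term Care Levy: 5% × $14,670.00 = $733.50
Total: $2,001.35 + $733.50 = $2,734.85

$2,734.85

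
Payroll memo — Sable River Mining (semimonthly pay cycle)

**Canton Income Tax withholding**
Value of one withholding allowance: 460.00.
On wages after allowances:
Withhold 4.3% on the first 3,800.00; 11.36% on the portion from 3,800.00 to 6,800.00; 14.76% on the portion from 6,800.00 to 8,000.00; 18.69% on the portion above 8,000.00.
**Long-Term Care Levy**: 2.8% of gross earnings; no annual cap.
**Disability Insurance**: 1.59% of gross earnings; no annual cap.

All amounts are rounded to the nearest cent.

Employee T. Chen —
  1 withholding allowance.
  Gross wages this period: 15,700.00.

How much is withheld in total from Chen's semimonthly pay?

Canton Income Tax: taxable = 15,700.00 − 1×460.00 = 15,240.00
  681.32 + 18.69% × (15,240.00 − 8,000.00) = 681.32 + 18.69% × 7,240.00 = 2,034.48
Long-Term Care Levy: 2.8% × 15,700.00 = 439.60
Disability Insurance: 1.59% × 15,700.00 = 249.63
Total: 2,034.48 + 439.60 + 249.63 = 2,723.71

2,723.71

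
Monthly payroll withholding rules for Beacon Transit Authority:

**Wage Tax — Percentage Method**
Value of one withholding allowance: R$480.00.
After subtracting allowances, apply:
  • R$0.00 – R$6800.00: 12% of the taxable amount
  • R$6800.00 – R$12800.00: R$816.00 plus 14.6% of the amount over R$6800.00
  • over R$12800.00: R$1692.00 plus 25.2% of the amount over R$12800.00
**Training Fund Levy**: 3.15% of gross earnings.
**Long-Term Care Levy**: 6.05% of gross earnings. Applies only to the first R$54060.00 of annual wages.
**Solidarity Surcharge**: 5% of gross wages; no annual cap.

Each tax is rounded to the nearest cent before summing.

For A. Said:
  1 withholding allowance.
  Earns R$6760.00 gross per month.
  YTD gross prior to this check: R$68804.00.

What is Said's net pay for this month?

Wage Tax: taxable = R$6760.00 − 1×R$480.00 = R$6280.00
  12% × R$6280.00 = R$753.60
Training Fund Levy: 3.15% × R$6760.00 = R$212.94
Long-Term Care Levy: YTD R$68804.00 ≥ cap R$54060.00 → R$0.00
Solidarity Surcharge: 5% × R$6760.00 = R$338.00
Total withheld: R$753.60 + R$212.94 + R$0.00 + R$338.00 = R$1304.54
Net pay: R$6760.00 − R$1304.54 = R$5455.46

R$5455.46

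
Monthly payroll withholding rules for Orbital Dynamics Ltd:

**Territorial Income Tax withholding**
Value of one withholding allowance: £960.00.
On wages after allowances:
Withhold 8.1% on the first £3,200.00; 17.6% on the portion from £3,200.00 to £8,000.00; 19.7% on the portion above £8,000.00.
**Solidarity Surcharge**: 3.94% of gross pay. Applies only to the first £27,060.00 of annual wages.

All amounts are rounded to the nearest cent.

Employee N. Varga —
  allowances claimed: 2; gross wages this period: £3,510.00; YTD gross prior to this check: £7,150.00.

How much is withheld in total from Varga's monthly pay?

£267.08

Territorial Income Tax: taxable = £3,510.00 − 2×£960.00 = £1,590.00
  8.1% × £1,590.00 = £128.79
Solidarity Surcharge: 3.94% × £3,510.00 = £138.29
Total: £128.79 + £138.29 = £267.08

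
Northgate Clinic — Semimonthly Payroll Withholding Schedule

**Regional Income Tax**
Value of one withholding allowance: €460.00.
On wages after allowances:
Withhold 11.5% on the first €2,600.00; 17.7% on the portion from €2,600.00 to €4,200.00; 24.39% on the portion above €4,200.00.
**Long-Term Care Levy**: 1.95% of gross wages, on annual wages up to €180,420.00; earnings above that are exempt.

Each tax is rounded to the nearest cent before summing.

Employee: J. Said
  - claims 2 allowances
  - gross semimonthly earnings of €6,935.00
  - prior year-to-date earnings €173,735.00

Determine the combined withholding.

Regional Income Tax: taxable = €6,935.00 − 2×€460.00 = €6,015.00
  €582.20 + 24.39% × (€6,015.00 − €4,200.00) = €582.20 + 24.39% × €1,815.00 = €1,024.88
Long-Term Care Levy: cap €180,420.00 − YTD €173,735.00 = €6,685.00 subject; 1.95% × €6,685.00 = €130.36
Total: €1,024.88 + €130.36 = €1,155.24

€1,155.24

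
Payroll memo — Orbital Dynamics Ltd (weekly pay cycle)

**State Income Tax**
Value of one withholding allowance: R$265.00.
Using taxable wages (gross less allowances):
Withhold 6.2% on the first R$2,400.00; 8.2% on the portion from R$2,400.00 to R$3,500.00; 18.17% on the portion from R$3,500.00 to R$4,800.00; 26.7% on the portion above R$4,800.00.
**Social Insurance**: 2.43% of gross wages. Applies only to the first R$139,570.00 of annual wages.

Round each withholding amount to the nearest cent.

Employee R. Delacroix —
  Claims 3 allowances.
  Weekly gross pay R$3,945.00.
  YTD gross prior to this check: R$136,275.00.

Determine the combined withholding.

State Income Tax: taxable = R$3,945.00 − 3×R$265.00 = R$3,150.00
  R$148.80 + 8.2% × (R$3,150.00 − R$2,400.00) = R$148.80 + 8.2% × R$750.00 = R$210.30
Social Insurance: cap R$139,570.00 − YTD R$136,275.00 = R$3,295.00 subject; 2.43% × R$3,295.00 = R$80.07
Total: R$210.30 + R$80.07 = R$290.37

R$290.37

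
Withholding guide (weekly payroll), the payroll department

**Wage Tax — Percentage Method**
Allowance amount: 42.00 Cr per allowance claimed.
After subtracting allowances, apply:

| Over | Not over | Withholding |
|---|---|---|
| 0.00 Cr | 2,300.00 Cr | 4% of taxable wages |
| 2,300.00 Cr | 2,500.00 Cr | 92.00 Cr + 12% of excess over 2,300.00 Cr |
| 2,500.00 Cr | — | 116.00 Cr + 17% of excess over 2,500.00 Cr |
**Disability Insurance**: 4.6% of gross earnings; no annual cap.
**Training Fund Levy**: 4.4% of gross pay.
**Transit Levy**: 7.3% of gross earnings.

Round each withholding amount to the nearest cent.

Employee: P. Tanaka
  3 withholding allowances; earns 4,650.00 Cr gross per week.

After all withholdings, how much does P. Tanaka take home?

3,431.97 Cr

Wage Tax: taxable = 4,650.00 Cr − 3×42.00 Cr = 4,524.00 Cr
  116.00 Cr + 17% × (4,524.00 Cr − 2,500.00 Cr) = 116.00 Cr + 17% × 2,024.00 Cr = 460.08 Cr
Disability Insurance: 4.6% × 4,650.00 Cr = 213.90 Cr
Training Fund Levy: 4.4% × 4,650.00 Cr = 204.60 Cr
Transit Levy: 7.3% × 4,650.00 Cr = 339.45 Cr
Total withheld: 460.08 Cr + 213.90 Cr + 204.60 Cr + 339.45 Cr = 1,218.03 Cr
Net pay: 4,650.00 Cr − 1,218.03 Cr = 3,431.97 Cr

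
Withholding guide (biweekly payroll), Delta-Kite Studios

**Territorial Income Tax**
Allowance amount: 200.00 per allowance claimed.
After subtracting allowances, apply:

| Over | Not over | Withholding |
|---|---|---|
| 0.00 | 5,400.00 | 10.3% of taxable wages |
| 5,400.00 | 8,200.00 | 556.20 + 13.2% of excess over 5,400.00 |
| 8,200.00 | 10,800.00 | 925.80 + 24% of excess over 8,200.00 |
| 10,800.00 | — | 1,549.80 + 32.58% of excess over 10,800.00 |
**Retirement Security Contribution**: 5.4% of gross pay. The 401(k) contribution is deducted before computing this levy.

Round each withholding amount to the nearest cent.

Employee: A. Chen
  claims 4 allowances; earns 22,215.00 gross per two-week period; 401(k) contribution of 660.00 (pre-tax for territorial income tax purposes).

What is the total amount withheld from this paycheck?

5,957.11

Territorial Income Tax: taxable = 22,215.00 − 660.00 − 4×200.00 = 20,755.00
  1,549.80 + 32.58% × (20,755.00 − 10,800.00) = 1,549.80 + 32.58% × 9,955.00 = 4,793.14
Retirement Security Contribution: 5.4% × 21,555.00 = 1,163.97
Total: 4,793.14 + 1,163.97 = 5,957.11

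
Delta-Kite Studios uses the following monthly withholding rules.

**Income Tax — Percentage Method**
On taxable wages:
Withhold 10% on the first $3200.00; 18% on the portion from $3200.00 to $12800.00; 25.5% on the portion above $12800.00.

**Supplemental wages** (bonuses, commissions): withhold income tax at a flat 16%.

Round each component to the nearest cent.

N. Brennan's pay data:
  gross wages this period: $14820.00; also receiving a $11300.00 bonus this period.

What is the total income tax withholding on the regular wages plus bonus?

Income Tax: taxable = $14820.00
  $2048.00 + 25.5% × ($14820.00 − $12800.00) = $2048.00 + 25.5% × $2020.00 = $2563.10
Supplemental (16% flat on bonus): 16% × $11300.00 = $1808.00
Total income tax: $2563.10 + $1808.00 = $4371.10

$4371.10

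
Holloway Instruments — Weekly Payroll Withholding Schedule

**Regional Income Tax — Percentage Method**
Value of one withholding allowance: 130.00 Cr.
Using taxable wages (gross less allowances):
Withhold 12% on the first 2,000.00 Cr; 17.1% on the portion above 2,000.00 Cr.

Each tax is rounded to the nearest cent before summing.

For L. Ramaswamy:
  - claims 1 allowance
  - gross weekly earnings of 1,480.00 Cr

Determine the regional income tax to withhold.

162.00 Cr

Regional Income Tax: taxable = 1,480.00 Cr − 1×130.00 Cr = 1,350.00 Cr
  12% × 1,350.00 Cr = 162.00 Cr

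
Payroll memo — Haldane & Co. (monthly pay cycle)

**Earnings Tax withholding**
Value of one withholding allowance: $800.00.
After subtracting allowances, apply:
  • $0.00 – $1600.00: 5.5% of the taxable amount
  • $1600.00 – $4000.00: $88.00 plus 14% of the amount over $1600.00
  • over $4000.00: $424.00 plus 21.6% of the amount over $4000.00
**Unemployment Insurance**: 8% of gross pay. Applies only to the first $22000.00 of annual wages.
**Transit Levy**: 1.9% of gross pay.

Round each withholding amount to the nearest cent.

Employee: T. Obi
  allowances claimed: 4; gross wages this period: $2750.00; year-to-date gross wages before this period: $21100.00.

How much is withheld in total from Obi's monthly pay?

$124.25

Earnings Tax: taxable = $2750.00 − 4×$800.00 = $-450.00
  Taxable ≤ 0 → $0.00
Unemployment Insurance: cap $22000.00 − YTD $21100.00 = $900.00 subject; 8% × $900.00 = $72.00
Transit Levy: 1.9% × $2750.00 = $52.25
Total: $0.00 + $72.00 + $52.25 = $124.25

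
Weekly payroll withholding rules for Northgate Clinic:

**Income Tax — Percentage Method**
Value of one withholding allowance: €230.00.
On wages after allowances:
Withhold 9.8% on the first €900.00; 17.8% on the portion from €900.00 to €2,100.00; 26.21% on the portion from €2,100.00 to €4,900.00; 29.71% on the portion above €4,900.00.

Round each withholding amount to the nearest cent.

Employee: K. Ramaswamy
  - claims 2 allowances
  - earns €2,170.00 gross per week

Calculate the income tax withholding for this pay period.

Income Tax: taxable = €2,170.00 − 2×€230.00 = €1,710.00
  €88.20 + 17.8% × (€1,710.00 − €900.00) = €88.20 + 17.8% × €810.00 = €232.38

€232.38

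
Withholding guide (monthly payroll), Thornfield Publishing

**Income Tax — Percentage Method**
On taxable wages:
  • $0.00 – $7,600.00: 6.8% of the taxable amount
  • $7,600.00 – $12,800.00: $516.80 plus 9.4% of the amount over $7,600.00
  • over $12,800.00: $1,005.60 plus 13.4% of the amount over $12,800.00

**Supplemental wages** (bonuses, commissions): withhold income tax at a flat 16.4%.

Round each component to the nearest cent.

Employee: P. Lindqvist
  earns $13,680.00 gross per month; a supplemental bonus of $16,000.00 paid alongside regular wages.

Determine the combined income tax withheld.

$3,747.52

Income Tax: taxable = $13,680.00
  $1,005.60 + 13.4% × ($13,680.00 − $12,800.00) = $1,005.60 + 13.4% × $880.00 = $1,123.52
Supplemental (16.4% flat on bonus): 16.4% × $16,000.00 = $2,624.00
Total income tax: $1,123.52 + $2,624.00 = $3,747.52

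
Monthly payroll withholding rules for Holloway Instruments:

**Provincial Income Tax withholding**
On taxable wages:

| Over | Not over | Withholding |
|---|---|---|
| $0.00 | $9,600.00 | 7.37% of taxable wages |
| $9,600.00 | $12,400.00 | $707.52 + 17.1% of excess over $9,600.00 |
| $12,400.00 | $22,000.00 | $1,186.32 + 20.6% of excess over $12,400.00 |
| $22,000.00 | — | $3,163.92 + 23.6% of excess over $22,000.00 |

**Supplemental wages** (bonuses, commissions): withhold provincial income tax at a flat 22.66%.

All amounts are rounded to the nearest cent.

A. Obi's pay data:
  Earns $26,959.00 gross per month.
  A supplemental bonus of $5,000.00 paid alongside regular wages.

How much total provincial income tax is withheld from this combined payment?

$5,467.24

Provincial Income Tax: taxable = $26,959.00
  $3,163.92 + 23.6% × ($26,959.00 − $22,000.00) = $3,163.92 + 23.6% × $4,959.00 = $4,334.24
Supplemental (22.66% flat on bonus): 22.66% × $5,000.00 = $1,133.00
Total provincial income tax: $4,334.24 + $1,133.00 = $5,467.24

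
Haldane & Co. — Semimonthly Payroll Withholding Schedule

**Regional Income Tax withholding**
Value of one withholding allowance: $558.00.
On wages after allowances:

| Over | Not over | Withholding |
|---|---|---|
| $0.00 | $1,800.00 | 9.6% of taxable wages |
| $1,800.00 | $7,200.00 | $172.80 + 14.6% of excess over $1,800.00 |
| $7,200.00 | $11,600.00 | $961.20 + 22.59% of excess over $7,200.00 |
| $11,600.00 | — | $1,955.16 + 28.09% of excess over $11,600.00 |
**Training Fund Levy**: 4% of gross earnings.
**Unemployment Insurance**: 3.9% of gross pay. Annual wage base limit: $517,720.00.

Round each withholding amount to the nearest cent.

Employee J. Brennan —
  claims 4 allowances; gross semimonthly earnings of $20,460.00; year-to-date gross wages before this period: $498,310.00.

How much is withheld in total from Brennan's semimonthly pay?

Regional Income Tax: taxable = $20,460.00 − 4×$558.00 = $18,228.00
  $1,955.16 + 28.09% × ($18,228.00 − $11,600.00) = $1,955.16 + 28.09% × $6,628.00 = $3,816.97
Training Fund Levy: 4% × $20,460.00 = $818.40
Unemployment Insurance: cap $517,720.00 − YTD $498,310.00 = $19,410.00 subject; 3.9% × $19,410.00 = $756.99
Total: $3,816.97 + $818.40 + $756.99 = $5,392.36

$5,392.36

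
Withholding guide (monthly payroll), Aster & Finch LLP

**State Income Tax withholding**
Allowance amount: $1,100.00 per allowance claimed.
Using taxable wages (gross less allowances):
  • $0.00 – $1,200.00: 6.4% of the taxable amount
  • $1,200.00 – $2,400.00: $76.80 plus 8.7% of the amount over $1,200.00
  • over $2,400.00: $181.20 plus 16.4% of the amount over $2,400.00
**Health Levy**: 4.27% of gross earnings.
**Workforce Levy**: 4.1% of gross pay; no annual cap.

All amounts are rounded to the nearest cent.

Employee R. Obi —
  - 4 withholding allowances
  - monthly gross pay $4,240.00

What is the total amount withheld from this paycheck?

$354.89

State Income Tax: taxable = $4,240.00 − 4×$1,100.00 = $-160.00
  Taxable ≤ 0 → $0.00
Health Levy: 4.27% × $4,240.00 = $181.05
Workforce Levy: 4.1% × $4,240.00 = $173.84
Total: $0.00 + $181.05 + $173.84 = $354.89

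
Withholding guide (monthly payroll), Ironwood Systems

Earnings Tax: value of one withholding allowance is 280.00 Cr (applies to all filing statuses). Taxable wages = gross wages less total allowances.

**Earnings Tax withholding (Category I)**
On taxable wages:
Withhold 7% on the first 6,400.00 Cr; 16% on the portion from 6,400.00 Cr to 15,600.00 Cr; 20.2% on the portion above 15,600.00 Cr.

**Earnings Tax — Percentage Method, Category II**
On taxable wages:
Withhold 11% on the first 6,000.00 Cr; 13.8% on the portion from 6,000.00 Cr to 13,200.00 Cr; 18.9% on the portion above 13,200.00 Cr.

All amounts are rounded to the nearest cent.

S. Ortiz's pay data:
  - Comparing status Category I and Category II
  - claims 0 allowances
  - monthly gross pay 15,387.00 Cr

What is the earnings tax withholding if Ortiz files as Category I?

Earnings Tax (Category I): taxable = 15,387.00 Cr
  448.00 Cr + 16% × (15,387.00 Cr − 6,400.00 Cr) = 448.00 Cr + 16% × 8,987.00 Cr = 1,885.92 Cr

1,885.92 Cr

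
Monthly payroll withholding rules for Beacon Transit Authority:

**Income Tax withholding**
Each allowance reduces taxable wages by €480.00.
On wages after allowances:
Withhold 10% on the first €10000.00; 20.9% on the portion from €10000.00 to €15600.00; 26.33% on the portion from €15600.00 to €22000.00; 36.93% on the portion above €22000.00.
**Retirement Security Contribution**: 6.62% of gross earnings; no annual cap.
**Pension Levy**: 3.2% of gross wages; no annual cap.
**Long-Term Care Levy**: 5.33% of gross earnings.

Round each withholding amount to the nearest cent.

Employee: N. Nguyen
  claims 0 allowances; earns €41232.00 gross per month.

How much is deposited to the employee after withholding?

€24027.45

Income Tax: taxable = €41232.00
  €3855.52 + 36.93% × (€41232.00 − €22000.00) = €3855.52 + 36.93% × €19232.00 = €10957.90
Retirement Security Contribution: 6.62% × €41232.00 = €2729.56
Pension Levy: 3.2% × €41232.00 = €1319.42
Long-Term Care Levy: 5.33% × €41232.00 = €2197.67
Total withheld: €10957.90 + €2729.56 + €1319.42 + €2197.67 = €17204.55
Net pay: €41232.00 − €17204.55 = €24027.45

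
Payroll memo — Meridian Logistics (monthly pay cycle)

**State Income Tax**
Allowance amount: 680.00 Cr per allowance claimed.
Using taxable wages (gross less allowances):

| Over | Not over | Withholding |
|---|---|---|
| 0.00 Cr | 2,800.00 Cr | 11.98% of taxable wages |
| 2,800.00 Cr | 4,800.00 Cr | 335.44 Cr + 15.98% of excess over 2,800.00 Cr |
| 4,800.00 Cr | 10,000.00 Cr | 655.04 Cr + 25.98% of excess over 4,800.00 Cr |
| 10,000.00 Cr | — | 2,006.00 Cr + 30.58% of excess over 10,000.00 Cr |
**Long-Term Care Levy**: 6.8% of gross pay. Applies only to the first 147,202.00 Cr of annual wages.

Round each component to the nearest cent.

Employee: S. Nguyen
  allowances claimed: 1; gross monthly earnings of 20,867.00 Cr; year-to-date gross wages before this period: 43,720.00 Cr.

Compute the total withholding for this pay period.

State Income Tax: taxable = 20,867.00 Cr − 1×680.00 Cr = 20,187.00 Cr
  2,006.00 Cr + 30.58% × (20,187.00 Cr − 10,000.00 Cr) = 2,006.00 Cr + 30.58% × 10,187.00 Cr = 5,121.18 Cr
Long-Term Care Levy: 6.8% × 20,867.00 Cr = 1,418.96 Cr
Total: 5,121.18 Cr + 1,418.96 Cr = 6,540.14 Cr

6,540.14 Cr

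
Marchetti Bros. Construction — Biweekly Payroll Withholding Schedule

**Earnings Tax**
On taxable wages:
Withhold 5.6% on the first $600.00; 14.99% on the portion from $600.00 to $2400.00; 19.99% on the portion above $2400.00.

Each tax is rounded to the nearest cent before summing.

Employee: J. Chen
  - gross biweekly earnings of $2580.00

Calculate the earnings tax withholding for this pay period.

$339.40

Earnings Tax: taxable = $2580.00
  $303.42 + 19.99% × ($2580.00 − $2400.00) = $303.42 + 19.99% × $180.00 = $339.40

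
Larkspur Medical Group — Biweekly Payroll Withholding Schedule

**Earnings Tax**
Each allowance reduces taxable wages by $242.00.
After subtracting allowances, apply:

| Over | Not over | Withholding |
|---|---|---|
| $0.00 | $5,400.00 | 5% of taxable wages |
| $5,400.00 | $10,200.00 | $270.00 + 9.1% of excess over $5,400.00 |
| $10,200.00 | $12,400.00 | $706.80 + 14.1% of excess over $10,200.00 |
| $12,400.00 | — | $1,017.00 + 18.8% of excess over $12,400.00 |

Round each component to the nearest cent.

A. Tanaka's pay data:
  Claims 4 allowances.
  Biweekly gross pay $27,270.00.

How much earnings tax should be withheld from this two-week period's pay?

Earnings Tax: taxable = $27,270.00 − 4×$242.00 = $26,302.00
  $1,017.00 + 18.8% × ($26,302.00 − $12,400.00) = $1,017.00 + 18.8% × $13,902.00 = $3,630.58

$3,630.58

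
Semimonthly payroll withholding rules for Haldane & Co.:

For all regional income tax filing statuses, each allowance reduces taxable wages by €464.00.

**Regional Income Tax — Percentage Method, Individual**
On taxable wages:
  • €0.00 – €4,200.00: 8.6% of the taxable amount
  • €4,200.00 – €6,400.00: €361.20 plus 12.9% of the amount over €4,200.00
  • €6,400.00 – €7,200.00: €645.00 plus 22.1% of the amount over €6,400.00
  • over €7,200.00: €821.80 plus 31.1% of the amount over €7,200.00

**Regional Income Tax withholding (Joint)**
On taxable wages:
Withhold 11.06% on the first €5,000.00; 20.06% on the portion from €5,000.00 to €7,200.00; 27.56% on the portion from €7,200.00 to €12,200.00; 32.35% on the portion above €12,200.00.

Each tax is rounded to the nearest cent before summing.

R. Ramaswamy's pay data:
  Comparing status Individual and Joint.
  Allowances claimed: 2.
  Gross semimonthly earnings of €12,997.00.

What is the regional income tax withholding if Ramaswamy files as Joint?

€2,336.22

Regional Income Tax (Joint): taxable = €12,997.00 − 2×€464.00 = €12,069.00
  €994.32 + 27.56% × (€12,069.00 − €7,200.00) = €994.32 + 27.56% × €4,869.00 = €2,336.22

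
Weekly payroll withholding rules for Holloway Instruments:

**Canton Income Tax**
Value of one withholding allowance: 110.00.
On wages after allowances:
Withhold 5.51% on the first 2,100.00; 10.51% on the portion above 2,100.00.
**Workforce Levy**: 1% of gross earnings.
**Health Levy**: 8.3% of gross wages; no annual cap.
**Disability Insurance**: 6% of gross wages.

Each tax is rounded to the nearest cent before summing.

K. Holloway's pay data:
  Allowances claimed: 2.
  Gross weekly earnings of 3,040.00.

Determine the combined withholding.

Canton Income Tax: taxable = 3,040.00 − 2×110.00 = 2,820.00
  115.71 + 10.51% × (2,820.00 − 2,100.00) = 115.71 + 10.51% × 720.00 = 191.38
Workforce Levy: 1% × 3,040.00 = 30.40
Health Levy: 8.3% × 3,040.00 = 252.32
Disability Insurance: 6% × 3,040.00 = 182.40
Total: 191.38 + 30.40 + 252.32 + 182.40 = 656.50

656.50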